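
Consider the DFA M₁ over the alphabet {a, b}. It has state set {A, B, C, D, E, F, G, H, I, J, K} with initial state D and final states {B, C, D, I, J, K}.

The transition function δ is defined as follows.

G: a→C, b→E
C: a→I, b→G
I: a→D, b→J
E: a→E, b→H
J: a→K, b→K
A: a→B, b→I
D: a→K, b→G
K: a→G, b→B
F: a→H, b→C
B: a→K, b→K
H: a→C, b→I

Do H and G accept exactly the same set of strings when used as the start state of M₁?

No

States {A,F} cannot be reached from the start state, so discard them.
Initial partition by acceptance: {B,C,D,I,J,K} | {E,G,H}.
Split {B,C,D,I,J,K} by δ(·,a) → {B,C,D,I,J} and {K}.
Split {B,C,D,I,J} by δ(·,a) → {B,D,J} and {C,I}.
Refine {B,D,J} on symbol b: members go to different blocks, giving {B,J} and {D}.
On input a, block {E,G,H} splits into {G,H} and {E}.
Refine {G,H} on symbol b: members go to different blocks, giving {G} and {H}.
On input a, block {C,I} splits into {C} and {I}.
The partition is now stable with 8 blocks: {B,J} | {G} | {K} | {C} | {D} | {E} | {H} | {I}.
H and G end up in different blocks, so they are distinguishable. For instance, the string 'b' is accepted from only H.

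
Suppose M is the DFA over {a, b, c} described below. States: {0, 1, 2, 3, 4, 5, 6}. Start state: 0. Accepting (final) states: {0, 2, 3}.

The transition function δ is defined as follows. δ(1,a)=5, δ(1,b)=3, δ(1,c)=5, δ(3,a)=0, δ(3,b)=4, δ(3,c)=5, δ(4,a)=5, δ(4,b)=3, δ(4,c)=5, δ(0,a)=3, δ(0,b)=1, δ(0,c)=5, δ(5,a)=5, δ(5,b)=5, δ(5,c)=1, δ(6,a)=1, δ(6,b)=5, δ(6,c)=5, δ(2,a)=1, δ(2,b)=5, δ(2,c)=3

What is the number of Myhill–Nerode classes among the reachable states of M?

3

First remove the unreachable states {2,6}; 5 states remain.
Initial partition by acceptance: {0,3} | {1,4,5}.
Split {1,4,5} by δ(·,b) → {1,4} and {5}.
The partition is now stable with 3 blocks: {0,3} | {1,4} | {5}.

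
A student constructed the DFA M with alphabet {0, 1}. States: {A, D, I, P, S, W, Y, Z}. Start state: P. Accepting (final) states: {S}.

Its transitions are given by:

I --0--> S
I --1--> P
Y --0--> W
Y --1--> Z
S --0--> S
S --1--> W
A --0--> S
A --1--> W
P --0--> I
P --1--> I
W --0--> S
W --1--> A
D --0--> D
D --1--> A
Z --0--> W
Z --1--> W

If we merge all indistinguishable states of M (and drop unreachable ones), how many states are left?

4

Reachable states from the start: {A,I,P,S,W}. Unreachable: {D,Y,Z} — drop them.
P0 = {S} | {A,I,P,W}.
Refine {A,I,P,W} on symbol 0: members go to different blocks, giving {A,I,W} and {P}.
Split {A,I,W} by δ(·,1) → {A,W} and {I}.
The partition is now stable with 4 blocks: {S} | {A,W} | {P} | {I}.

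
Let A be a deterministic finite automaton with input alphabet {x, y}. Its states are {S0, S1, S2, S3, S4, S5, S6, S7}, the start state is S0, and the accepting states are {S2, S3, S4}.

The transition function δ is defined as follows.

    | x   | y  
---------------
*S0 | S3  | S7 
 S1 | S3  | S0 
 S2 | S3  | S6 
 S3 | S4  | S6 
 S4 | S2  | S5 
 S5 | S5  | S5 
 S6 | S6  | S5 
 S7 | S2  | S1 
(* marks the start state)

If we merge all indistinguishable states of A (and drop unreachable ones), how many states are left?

All states are reachable from the start state.
Initial partition by acceptance: {S2,S3,S4} | {S0,S1,S5,S6,S7}.
Split {S0,S1,S5,S6,S7} by δ(·,x) → {S0,S1,S7} and {S5,S6}.
Stable partition: {S2,S3,S4} | {S0,S1,S7} | {S5,S6} — 3 equivalence classes.

3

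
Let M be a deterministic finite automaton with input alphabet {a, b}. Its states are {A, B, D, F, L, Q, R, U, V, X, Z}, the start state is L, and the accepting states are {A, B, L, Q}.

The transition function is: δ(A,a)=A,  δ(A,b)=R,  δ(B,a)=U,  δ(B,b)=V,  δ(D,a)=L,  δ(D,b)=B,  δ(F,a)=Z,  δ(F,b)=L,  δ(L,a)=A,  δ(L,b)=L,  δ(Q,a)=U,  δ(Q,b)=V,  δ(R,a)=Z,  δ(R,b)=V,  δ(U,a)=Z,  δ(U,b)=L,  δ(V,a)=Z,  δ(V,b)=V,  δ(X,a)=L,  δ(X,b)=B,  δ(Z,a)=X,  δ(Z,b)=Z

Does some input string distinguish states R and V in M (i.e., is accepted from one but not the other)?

States {D,F,Q} cannot be reached from the start state, so discard them.
P0 = {A,B,L} | {R,U,V,X,Z}.
Refine {A,B,L} on symbol a: members go to different blocks, giving {A,L} and {B}.
On input b, block {A,L} splits into {L} and {A}.
Split {R,U,V,X,Z} by δ(·,a) → {R,U,V,Z} and {X}.
Split {R,U,V,Z} by δ(·,a) → {R,U,V} and {Z}.
On input b, block {R,U,V} splits into {R,V} and {U}.
Stable partition: {L} | {R,V} | {B} | {A} | {X} | {Z} | {U} — 7 equivalence classes.
R and V lie in the same block of the stable partition, so they are equivalent — no string distinguishes them.

No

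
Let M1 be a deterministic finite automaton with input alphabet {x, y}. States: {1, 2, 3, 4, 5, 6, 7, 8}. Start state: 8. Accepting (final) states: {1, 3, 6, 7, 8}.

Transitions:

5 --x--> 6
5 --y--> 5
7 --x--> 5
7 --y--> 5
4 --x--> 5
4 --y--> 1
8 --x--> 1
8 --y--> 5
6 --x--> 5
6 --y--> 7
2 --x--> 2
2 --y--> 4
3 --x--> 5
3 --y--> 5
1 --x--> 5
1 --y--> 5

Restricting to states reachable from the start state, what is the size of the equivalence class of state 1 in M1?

2

First remove the unreachable states {2,3,4}; 5 states remain.
P0 = {1,6,7,8} | {5}.
On input x, block {1,6,7,8} splits into {1,6,7} and {8}.
On input y, block {1,6,7} splits into {1,7} and {6}.
The partition is now stable with 4 blocks: {1,7} | {5} | {8} | {6}.
The equivalence class containing 1 is {1,7}, of size 2.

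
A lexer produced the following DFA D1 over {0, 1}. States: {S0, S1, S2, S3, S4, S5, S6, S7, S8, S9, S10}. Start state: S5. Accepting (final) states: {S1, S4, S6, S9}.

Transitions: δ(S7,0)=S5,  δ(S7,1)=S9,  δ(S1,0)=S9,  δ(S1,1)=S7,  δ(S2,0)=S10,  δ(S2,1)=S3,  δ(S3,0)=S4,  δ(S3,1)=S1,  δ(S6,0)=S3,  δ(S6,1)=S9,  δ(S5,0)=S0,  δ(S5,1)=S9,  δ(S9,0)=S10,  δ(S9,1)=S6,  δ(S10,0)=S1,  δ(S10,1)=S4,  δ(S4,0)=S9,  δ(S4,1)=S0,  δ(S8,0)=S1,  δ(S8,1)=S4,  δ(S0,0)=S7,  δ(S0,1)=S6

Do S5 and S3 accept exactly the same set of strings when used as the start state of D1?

No

States {S2,S8} cannot be reached from the start state, so discard them.
P0 = {S1,S4,S6,S9} | {S0,S3,S5,S7,S10}.
On input 0, block {S1,S4,S6,S9} splits into {S1,S4} and {S6,S9}.
On input 0, block {S0,S3,S5,S7,S10} splits into {S0,S5,S7} and {S3,S10}.
The partition is now stable with 4 blocks: {S1,S4} | {S0,S5,S7} | {S6,S9} | {S3,S10}.
S5 and S3 end up in different blocks, so they are distinguishable. For instance, the string '0' is accepted from only S3.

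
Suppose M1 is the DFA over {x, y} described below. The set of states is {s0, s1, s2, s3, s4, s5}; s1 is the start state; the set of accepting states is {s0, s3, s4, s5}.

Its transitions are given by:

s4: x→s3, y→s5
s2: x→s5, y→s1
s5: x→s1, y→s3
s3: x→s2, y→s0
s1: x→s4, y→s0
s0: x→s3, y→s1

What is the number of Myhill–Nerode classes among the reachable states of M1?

6

P0 = {s0,s3,s4,s5} | {s1,s2}.
On input x, block {s0,s3,s4,s5} splits into {s0,s4} and {s3,s5}.
On input y, block {s0,s4} splits into {s0} and {s4}.
Refine {s1,s2} on symbol x: members go to different blocks, giving {s1} and {s2}.
On input x, block {s3,s5} splits into {s3} and {s5}.
No further refinement is possible. Final partition (6 blocks): {s0} | {s1} | {s3} | {s4} | {s2} | {s5}.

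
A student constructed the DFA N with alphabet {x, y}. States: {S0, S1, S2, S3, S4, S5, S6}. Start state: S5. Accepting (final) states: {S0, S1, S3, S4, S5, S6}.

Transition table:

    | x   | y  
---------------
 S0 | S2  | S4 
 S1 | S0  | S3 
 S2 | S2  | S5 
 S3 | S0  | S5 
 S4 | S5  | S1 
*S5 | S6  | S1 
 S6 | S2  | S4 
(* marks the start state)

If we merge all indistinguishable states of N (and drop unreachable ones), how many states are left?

4

Start with accepting vs non-accepting: {S0,S1,S3,S4,S5,S6} | {S2}.
Refine {S0,S1,S3,S4,S5,S6} on symbol x: members go to different blocks, giving {S1,S3,S4,S5} and {S0,S6}.
On input x, block {S1,S3,S4,S5} splits into {S1,S3,S5} and {S4}.
Stable partition: {S1,S3,S5} | {S2} | {S0,S6} | {S4} — 4 equivalence classes.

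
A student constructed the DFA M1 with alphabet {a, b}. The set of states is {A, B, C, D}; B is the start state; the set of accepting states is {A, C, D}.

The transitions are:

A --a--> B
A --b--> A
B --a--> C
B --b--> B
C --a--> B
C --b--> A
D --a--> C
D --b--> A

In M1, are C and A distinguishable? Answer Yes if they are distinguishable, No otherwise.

First remove the unreachable states {D}; 3 states remain.
Initial partition by acceptance: {A,C} | {B}.
Stable partition: {A,C} | {B} — 2 equivalence classes.
C and A lie in the same block of the stable partition, so they are equivalent — no string distinguishes them.

No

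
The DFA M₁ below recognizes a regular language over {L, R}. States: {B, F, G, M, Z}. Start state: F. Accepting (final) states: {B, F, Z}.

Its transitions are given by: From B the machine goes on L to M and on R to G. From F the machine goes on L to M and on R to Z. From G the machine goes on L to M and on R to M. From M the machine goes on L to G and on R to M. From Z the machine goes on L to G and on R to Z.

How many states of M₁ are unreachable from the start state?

Starting at F and following transitions, the reachable set is {F, G, M, Z}. That leaves B unreachable — 1 in total.

1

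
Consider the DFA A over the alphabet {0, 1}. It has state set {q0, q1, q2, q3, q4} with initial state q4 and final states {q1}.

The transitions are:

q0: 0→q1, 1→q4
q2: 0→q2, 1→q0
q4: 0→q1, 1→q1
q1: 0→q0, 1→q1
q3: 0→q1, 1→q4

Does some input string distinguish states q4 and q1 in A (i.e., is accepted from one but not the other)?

States {q2,q3} cannot be reached from the start state, so discard them.
P0 = {q1} | {q0,q4}.
Split {q0,q4} by δ(·,1) → {q0} and {q4}.
The partition is now stable with 3 blocks: {q1} | {q0} | {q4}.
q4 and q1 end up in different blocks, so they are distinguishable. For instance, the string 'ε' is accepted from only q1.

Yes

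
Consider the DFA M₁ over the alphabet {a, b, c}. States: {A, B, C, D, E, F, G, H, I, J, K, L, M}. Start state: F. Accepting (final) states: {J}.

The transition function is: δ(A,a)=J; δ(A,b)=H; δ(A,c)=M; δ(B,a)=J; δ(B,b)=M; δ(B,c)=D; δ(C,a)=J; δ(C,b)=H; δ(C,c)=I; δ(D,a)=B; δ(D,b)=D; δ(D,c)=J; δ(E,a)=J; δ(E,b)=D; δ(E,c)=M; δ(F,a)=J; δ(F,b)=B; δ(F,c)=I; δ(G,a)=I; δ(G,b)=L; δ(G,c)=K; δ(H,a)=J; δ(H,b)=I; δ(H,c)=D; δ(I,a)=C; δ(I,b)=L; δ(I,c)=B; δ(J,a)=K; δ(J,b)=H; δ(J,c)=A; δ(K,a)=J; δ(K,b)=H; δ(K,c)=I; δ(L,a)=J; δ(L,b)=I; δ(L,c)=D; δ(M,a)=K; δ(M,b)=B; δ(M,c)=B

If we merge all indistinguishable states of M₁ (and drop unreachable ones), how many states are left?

5

First remove the unreachable states {E,G}; 11 states remain.
P0 = {J} | {A,B,C,D,F,H,I,K,L,M}.
Split {A,B,C,D,F,H,I,K,L,M} by δ(·,a) → {A,B,C,F,H,K,L} and {D,I,M}.
On input b, block {A,B,C,F,H,K,L} splits into {A,C,F,K} and {B,H,L}.
Split {D,I,M} by δ(·,a) → {I,M} and {D}.
The partition is now stable with 5 blocks: {J} | {A,C,F,K} | {I,M} | {B,H,L} | {D}.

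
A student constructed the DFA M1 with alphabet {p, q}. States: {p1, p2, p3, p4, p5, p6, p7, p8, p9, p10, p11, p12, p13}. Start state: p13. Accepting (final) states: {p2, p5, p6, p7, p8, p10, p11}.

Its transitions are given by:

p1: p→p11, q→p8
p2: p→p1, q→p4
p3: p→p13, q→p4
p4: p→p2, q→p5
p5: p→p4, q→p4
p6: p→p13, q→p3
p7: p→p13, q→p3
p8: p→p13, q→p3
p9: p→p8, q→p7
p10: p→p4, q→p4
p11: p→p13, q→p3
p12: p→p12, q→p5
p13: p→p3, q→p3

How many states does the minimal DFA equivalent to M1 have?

States {p6,p7,p9,p10,p12} cannot be reached from the start state, so discard them.
Initial partition by acceptance: {p2,p5,p8,p11} | {p1,p3,p4,p13}.
Split {p1,p3,p4,p13} by δ(·,p) → {p1,p4} and {p3,p13}.
Refine {p2,p5,p8,p11} on symbol p: members go to different blocks, giving {p2,p5} and {p8,p11}.
Split {p1,p4} by δ(·,p) → {p1} and {p4}.
Refine {p2,p5} on symbol p: members go to different blocks, giving {p2} and {p5}.
Split {p3,p13} by δ(·,q) → {p3} and {p13}.
Stable partition: {p2} | {p1} | {p3} | {p8,p11} | {p4} | {p5} | {p13} — 7 equivalence classes.

7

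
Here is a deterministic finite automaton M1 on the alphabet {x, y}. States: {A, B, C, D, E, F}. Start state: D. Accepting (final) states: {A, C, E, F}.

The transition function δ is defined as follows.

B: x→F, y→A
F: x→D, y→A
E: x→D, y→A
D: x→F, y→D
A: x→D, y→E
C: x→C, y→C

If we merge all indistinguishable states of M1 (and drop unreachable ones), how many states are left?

Reachable states from the start: {A,D,E,F}. Unreachable: {B,C} — drop them.
P0 = {A,E,F} | {D}.
The partition is now stable with 2 blocks: {A,E,F} | {D}.

2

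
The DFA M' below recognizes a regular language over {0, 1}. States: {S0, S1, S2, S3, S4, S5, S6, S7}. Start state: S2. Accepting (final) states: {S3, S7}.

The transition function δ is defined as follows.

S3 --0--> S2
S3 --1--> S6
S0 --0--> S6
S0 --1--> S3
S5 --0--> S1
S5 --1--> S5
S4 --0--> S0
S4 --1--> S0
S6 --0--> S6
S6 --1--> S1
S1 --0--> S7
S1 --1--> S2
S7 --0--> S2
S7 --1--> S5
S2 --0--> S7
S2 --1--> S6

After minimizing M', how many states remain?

First remove the unreachable states {S0,S3,S4}; 5 states remain.
Start with accepting vs non-accepting: {S7} | {S1,S2,S5,S6}.
On input 0, block {S1,S2,S5,S6} splits into {S1,S2} and {S5,S6}.
Split {S1,S2} by δ(·,1) → {S1} and {S2}.
Refine {S5,S6} on symbol 0: members go to different blocks, giving {S5} and {S6}.
No further refinement is possible. Final partition (5 blocks): {S7} | {S1} | {S5} | {S2} | {S6}.

5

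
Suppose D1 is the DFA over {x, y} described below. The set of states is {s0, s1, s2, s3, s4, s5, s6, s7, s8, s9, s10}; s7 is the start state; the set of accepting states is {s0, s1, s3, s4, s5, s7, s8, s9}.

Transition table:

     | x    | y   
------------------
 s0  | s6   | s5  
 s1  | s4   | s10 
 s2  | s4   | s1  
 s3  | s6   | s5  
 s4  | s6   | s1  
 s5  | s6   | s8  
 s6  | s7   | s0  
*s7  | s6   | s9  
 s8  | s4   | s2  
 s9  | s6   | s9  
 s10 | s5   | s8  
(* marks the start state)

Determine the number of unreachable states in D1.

Starting at s7 and following transitions, the reachable set is {s0, s1, s2, s4, s5, s6, s7, s8, s9, s10}. That leaves s3 unreachable — 1 in total.

1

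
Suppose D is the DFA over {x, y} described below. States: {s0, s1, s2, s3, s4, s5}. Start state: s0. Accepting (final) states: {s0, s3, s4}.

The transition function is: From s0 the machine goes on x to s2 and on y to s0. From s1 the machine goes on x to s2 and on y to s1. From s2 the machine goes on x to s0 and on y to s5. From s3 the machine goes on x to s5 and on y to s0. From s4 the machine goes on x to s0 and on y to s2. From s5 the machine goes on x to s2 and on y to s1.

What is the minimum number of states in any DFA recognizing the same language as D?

First remove the unreachable states {s3,s4}; 4 states remain.
P0 = {s0} | {s1,s2,s5}.
Refine {s1,s2,s5} on symbol x: members go to different blocks, giving {s1,s5} and {s2}.
The partition is now stable with 3 blocks: {s0} | {s1,s5} | {s2}.

3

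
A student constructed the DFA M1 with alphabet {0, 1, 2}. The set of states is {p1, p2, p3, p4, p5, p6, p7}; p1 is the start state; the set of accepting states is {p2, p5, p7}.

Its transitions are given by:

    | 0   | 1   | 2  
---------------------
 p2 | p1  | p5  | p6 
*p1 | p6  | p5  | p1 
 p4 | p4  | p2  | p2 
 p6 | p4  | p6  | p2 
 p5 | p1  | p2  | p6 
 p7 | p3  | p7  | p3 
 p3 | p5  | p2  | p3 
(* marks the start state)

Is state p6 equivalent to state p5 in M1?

First remove the unreachable states {p3,p7}; 5 states remain.
P0 = {p2,p5} | {p1,p4,p6}.
Split {p1,p4,p6} by δ(·,1) → {p1,p4} and {p6}.
Split {p1,p4} by δ(·,0) → {p1} and {p4}.
No further refinement is possible. Final partition (4 blocks): {p2,p5} | {p1} | {p6} | {p4}.
p6 and p5 end up in different blocks, so they are distinguishable. For instance, the string 'ε' is accepted from only p5.

No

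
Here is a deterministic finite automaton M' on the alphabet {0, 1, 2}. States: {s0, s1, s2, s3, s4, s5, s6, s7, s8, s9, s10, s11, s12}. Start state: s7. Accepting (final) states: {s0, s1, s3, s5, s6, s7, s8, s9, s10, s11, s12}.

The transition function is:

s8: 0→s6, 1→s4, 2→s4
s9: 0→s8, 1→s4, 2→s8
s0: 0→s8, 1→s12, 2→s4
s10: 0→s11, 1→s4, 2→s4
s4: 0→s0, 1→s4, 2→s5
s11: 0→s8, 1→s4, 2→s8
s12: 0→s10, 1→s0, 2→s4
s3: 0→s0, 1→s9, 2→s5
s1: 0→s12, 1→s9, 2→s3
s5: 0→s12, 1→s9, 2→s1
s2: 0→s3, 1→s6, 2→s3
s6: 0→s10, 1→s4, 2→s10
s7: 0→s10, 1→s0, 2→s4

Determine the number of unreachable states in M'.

Starting at s7 and following transitions, the reachable set is {s0, s1, s3, s4, s5, s6, s7, s8, s9, s10, s11, s12}. That leaves s2 unreachable — 1 in total.

1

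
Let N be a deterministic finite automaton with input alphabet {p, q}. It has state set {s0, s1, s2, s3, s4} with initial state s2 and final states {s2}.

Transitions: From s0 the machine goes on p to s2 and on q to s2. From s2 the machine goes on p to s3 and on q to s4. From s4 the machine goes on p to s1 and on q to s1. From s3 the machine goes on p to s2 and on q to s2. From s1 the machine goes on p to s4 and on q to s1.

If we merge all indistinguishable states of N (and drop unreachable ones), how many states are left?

3

First remove the unreachable states {s0}; 4 states remain.
Start with accepting vs non-accepting: {s2} | {s1,s3,s4}.
On input p, block {s1,s3,s4} splits into {s1,s4} and {s3}.
Stable partition: {s2} | {s1,s4} | {s3} — 3 equivalence classes.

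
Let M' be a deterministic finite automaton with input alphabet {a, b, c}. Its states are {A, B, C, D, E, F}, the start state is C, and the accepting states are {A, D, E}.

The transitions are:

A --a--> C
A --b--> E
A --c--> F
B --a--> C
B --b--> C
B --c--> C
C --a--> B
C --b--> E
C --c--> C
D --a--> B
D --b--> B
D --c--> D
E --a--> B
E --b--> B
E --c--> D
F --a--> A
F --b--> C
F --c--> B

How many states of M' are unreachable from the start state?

No path from C leads to A, F; the other 4 states are all reachable.

2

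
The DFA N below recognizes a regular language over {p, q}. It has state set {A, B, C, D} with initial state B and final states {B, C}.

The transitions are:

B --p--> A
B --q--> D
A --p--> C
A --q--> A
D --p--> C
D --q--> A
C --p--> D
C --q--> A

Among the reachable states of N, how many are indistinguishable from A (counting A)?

2

Every state is reachable, so we keep all 4.
Start with accepting vs non-accepting: {B,C} | {A,D}.
No further refinement is possible. Final partition (2 blocks): {B,C} | {A,D}.
The equivalence class containing A is {A,D}, of size 2.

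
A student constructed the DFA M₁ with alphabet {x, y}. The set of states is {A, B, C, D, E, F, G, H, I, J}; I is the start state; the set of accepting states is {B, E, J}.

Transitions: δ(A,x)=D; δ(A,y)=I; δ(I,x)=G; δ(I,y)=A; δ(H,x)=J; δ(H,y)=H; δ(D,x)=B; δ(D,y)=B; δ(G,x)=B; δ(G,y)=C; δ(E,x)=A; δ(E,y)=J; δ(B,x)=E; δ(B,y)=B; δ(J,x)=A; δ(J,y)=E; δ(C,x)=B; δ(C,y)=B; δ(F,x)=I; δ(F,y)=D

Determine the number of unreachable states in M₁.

BFS from I reaches {A, B, C, D, E, G, I, J}; the 2 state(s) F, H are never visited.

2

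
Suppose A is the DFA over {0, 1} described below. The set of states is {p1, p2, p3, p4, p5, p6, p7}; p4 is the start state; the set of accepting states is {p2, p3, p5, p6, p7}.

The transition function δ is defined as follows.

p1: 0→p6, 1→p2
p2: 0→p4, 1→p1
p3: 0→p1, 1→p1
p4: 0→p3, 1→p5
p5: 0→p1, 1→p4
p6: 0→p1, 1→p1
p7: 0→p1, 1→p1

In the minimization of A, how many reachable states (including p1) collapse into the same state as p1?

2

States {p7} cannot be reached from the start state, so discard them.
Initial partition by acceptance: {p2,p3,p5,p6} | {p1,p4}.
Stable partition: {p2,p3,p5,p6} | {p1,p4} — 2 equivalence classes.
State p1 belongs to the block {p1,p4}, which has 2 states.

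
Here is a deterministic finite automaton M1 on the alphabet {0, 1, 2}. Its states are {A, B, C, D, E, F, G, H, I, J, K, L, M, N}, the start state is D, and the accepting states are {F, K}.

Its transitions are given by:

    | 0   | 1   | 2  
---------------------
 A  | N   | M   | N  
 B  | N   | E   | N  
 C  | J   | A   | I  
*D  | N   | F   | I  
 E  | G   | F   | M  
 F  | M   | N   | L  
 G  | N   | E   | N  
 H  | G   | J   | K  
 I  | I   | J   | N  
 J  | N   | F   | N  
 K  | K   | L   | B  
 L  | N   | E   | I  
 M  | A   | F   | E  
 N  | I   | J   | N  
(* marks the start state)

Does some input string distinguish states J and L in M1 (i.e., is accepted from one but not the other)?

Yes

First remove the unreachable states {B,C,H,K}; 10 states remain.
P0 = {F} | {A,D,E,G,I,J,L,M,N}.
On input 1, block {A,D,E,G,I,J,L,M,N} splits into {A,G,I,L,N} and {D,E,J,M}.
On input 2, block {D,E,J,M} splits into {D,J} and {E,M}.
Refine {A,G,I,L,N} on symbol 1: members go to different blocks, giving {A,G,L} and {I,N}.
The partition is now stable with 5 blocks: {F} | {A,G,L} | {D,J} | {E,M} | {I,N}.
J and L end up in different blocks, so they are distinguishable. For instance, the string '1' is accepted from only J.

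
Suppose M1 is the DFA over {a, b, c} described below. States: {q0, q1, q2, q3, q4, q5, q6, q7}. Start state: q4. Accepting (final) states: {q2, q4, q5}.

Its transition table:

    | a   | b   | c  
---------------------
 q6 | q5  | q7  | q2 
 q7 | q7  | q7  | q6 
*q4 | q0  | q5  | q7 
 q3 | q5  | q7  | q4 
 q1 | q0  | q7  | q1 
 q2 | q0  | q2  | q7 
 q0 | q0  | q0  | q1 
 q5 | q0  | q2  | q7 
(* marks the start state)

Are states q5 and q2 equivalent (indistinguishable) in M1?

States {q3} cannot be reached from the start state, so discard them.
P0 = {q2,q4,q5} | {q0,q1,q6,q7}.
Split {q0,q1,q6,q7} by δ(·,a) → {q0,q1,q7} and {q6}.
Refine {q0,q1,q7} on symbol c: members go to different blocks, giving {q0,q1} and {q7}.
Refine {q0,q1} on symbol b: members go to different blocks, giving {q0} and {q1}.
Stable partition: {q2,q4,q5} | {q0} | {q6} | {q7} | {q1} — 5 equivalence classes.
q5 and q2 lie in the same block of the stable partition, so they are equivalent — no string distinguishes them.

Yes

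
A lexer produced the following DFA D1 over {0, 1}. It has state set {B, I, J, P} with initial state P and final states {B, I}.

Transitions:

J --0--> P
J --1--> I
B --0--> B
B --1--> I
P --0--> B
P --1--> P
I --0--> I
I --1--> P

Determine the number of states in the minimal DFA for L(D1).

First remove the unreachable states {J}; 3 states remain.
Initial partition by acceptance: {B,I} | {P}.
Split {B,I} by δ(·,1) → {I} and {B}.
The partition is now stable with 3 blocks: {I} | {P} | {B}.

3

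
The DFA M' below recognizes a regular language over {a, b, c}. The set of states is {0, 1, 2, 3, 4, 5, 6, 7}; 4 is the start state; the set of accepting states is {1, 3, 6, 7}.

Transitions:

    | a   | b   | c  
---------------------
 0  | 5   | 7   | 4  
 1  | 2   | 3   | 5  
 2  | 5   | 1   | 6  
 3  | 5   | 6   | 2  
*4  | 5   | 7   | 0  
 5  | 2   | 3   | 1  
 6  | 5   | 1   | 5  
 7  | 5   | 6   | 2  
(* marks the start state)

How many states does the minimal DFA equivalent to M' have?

3

Every state is reachable, so we keep all 8.
Initial partition by acceptance: {1,3,6,7} | {0,2,4,5}.
Split {0,2,4,5} by δ(·,c) → {0,4} and {2,5}.
No further refinement is possible. Final partition (3 blocks): {1,3,6,7} | {0,4} | {2,5}.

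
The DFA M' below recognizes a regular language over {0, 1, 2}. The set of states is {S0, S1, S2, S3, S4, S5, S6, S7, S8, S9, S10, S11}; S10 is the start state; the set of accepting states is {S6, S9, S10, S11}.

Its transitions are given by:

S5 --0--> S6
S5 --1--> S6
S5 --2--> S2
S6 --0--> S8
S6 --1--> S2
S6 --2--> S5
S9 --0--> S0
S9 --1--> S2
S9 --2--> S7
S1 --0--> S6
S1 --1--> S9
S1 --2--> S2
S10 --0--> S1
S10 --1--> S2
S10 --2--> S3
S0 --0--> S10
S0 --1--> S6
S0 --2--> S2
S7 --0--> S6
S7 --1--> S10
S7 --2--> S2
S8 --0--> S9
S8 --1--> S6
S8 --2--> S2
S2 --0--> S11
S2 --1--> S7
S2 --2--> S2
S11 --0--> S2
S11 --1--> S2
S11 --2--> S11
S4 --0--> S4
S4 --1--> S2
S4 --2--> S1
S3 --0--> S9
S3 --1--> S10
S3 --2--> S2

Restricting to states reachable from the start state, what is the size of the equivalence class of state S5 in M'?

6

States {S4} cannot be reached from the start state, so discard them.
P0 = {S6,S9,S10,S11} | {S0,S1,S2,S3,S5,S7,S8}.
Split {S6,S9,S10,S11} by δ(·,2) → {S6,S9,S10} and {S11}.
Split {S0,S1,S2,S3,S5,S7,S8} by δ(·,0) → {S0,S1,S3,S5,S7,S8} and {S2}.
Stable partition: {S6,S9,S10} | {S0,S1,S3,S5,S7,S8} | {S11} | {S2} — 4 equivalence classes.
State S5 belongs to the block {S0,S1,S3,S5,S7,S8}, which has 6 states.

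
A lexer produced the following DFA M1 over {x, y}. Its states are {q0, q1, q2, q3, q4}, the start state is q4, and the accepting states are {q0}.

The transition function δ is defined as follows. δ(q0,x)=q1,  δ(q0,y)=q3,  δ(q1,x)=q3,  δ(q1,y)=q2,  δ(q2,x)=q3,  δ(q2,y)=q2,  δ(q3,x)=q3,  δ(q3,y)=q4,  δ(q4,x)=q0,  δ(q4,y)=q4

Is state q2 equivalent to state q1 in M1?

Yes

All states are reachable from the start state.
Initial partition by acceptance: {q0} | {q1,q2,q3,q4}.
Split {q1,q2,q3,q4} by δ(·,x) → {q1,q2,q3} and {q4}.
Refine {q1,q2,q3} on symbol y: members go to different blocks, giving {q1,q2} and {q3}.
No further refinement is possible. Final partition (4 blocks): {q0} | {q1,q2} | {q4} | {q3}.
q2 and q1 lie in the same block of the stable partition, so they are equivalent — no string distinguishes them.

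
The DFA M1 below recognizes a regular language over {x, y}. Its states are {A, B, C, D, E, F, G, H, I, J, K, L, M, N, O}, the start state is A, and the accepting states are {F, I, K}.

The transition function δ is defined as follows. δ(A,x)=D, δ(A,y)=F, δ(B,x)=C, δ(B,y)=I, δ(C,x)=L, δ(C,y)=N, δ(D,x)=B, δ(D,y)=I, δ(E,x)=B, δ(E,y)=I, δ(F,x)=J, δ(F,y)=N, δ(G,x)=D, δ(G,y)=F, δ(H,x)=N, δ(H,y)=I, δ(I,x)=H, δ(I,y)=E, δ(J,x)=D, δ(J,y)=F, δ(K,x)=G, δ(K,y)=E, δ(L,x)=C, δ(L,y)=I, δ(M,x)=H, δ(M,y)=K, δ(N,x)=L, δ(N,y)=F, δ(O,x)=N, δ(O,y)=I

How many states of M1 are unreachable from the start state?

4

BFS from A reaches {A, B, C, D, E, F, H, I, J, L, N}; the 4 state(s) G, K, M, O are never visited.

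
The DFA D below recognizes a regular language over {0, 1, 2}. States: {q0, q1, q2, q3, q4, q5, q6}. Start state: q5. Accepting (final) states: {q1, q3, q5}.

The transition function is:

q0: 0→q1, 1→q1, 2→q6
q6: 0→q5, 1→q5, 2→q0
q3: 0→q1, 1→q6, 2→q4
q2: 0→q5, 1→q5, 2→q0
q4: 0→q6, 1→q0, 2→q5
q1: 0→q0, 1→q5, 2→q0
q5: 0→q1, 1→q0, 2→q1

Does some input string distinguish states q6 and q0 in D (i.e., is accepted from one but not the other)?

Yes

States {q2,q3,q4} cannot be reached from the start state, so discard them.
Start with accepting vs non-accepting: {q1,q5} | {q0,q6}.
Refine {q1,q5} on symbol 0: members go to different blocks, giving {q1} and {q5}.
Refine {q0,q6} on symbol 0: members go to different blocks, giving {q0} and {q6}.
The partition is now stable with 4 blocks: {q1} | {q0} | {q5} | {q6}.
q6 and q0 end up in different blocks, so they are distinguishable. For instance, the string '00' is accepted from only q6.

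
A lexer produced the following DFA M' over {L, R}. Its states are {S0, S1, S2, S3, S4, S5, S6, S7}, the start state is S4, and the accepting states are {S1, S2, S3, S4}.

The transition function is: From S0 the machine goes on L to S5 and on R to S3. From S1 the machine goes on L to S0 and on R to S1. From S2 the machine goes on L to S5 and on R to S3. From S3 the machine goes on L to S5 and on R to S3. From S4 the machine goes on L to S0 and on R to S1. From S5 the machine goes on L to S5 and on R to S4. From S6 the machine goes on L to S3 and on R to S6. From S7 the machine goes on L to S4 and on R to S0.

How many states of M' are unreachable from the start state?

Starting at S4 and following transitions, the reachable set is {S0, S1, S3, S4, S5}. That leaves S2, S6, S7 unreachable — 3 in total.

3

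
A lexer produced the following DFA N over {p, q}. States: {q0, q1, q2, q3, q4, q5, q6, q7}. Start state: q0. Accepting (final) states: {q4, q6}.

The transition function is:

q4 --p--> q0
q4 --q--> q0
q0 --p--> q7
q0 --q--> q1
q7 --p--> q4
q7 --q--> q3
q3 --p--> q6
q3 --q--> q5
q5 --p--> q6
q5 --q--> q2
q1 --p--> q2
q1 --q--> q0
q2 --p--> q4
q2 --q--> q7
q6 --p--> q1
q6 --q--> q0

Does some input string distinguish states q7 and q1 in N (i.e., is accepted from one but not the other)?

Yes

Start with accepting vs non-accepting: {q4,q6} | {q0,q1,q2,q3,q5,q7}.
On input p, block {q0,q1,q2,q3,q5,q7} splits into {q2,q3,q5,q7} and {q0,q1}.
Stable partition: {q4,q6} | {q2,q3,q5,q7} | {q0,q1} — 3 equivalence classes.
q7 and q1 end up in different blocks, so they are distinguishable. For instance, the string 'p' is accepted from only q7.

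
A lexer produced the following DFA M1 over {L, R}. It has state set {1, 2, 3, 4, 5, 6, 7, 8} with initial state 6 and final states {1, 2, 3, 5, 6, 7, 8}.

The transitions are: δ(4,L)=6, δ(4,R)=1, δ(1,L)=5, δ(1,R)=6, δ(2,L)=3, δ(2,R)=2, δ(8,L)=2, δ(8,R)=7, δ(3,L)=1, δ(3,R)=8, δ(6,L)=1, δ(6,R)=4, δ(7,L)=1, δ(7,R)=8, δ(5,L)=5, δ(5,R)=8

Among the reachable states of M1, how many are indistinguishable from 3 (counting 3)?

2

All states are reachable from the start state.
Start with accepting vs non-accepting: {1,2,3,5,6,7,8} | {4}.
Refine {1,2,3,5,6,7,8} on symbol R: members go to different blocks, giving {1,2,3,5,7,8} and {6}.
On input R, block {1,2,3,5,7,8} splits into {2,3,5,7,8} and {1}.
Split {2,3,5,7,8} by δ(·,L) → {2,5,8} and {3,7}.
Refine {2,5,8} on symbol L: members go to different blocks, giving {5,8} and {2}.
On input L, block {5,8} splits into {5} and {8}.
No further refinement is possible. Final partition (7 blocks): {5} | {4} | {6} | {1} | {3,7} | {2} | {8}.
The equivalence class containing 3 is {3,7}, of size 2.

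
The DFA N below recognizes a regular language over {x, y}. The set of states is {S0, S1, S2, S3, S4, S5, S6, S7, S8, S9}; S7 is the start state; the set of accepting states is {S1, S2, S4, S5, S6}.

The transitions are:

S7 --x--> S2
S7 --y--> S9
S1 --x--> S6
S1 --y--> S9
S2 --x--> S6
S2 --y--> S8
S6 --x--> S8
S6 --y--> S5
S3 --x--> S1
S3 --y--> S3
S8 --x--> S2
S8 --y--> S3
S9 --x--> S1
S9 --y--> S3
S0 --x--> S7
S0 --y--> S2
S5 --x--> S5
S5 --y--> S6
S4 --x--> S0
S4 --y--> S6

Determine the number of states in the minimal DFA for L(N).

First remove the unreachable states {S0,S4}; 8 states remain.
Start with accepting vs non-accepting: {S1,S2,S5,S6} | {S3,S7,S8,S9}.
Refine {S1,S2,S5,S6} on symbol x: members go to different blocks, giving {S1,S2,S5} and {S6}.
On input x, block {S1,S2,S5} splits into {S1,S2} and {S5}.
No further refinement is possible. Final partition (4 blocks): {S1,S2} | {S3,S7,S8,S9} | {S6} | {S5}.

4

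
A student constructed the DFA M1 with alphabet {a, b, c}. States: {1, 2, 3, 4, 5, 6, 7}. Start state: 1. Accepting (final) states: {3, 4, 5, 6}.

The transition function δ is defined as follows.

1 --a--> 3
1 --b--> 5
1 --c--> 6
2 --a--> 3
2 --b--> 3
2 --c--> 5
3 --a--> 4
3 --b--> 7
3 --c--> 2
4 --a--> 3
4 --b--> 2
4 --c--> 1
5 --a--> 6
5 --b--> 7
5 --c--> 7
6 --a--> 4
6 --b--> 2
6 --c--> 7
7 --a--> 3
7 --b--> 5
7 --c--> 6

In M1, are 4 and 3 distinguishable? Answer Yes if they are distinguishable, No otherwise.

No

All states are reachable from the start state.
Start with accepting vs non-accepting: {3,4,5,6} | {1,2,7}.
The partition is now stable with 2 blocks: {3,4,5,6} | {1,2,7}.
4 and 3 lie in the same block of the stable partition, so they are equivalent — no string distinguishes them.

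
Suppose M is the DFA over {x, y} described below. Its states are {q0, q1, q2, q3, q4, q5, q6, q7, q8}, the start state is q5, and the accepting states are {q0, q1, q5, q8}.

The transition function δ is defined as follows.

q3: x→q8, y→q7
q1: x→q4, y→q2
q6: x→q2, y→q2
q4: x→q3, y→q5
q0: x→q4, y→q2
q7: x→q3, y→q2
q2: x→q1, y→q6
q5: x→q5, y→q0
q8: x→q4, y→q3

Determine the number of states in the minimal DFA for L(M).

5

All states are reachable from the start state.
P0 = {q0,q1,q5,q8} | {q2,q3,q4,q6,q7}.
Refine {q0,q1,q5,q8} on symbol x: members go to different blocks, giving {q0,q1,q8} and {q5}.
Refine {q2,q3,q4,q6,q7} on symbol x: members go to different blocks, giving {q4,q6,q7} and {q2,q3}.
Split {q4,q6,q7} by δ(·,y) → {q6,q7} and {q4}.
No further refinement is possible. Final partition (5 blocks): {q0,q1,q8} | {q6,q7} | {q5} | {q2,q3} | {q4}.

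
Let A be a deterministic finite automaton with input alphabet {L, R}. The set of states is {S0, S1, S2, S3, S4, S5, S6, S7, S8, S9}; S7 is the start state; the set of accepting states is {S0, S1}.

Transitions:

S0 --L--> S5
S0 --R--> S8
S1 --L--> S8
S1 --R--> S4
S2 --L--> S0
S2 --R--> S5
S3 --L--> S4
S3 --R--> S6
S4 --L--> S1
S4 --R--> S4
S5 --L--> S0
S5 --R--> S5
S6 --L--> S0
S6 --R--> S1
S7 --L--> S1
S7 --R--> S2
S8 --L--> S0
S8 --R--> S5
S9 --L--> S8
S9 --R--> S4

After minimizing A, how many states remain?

2

States {S3,S6,S9} cannot be reached from the start state, so discard them.
P0 = {S0,S1} | {S2,S4,S5,S7,S8}.
The partition is now stable with 2 blocks: {S0,S1} | {S2,S4,S5,S7,S8}.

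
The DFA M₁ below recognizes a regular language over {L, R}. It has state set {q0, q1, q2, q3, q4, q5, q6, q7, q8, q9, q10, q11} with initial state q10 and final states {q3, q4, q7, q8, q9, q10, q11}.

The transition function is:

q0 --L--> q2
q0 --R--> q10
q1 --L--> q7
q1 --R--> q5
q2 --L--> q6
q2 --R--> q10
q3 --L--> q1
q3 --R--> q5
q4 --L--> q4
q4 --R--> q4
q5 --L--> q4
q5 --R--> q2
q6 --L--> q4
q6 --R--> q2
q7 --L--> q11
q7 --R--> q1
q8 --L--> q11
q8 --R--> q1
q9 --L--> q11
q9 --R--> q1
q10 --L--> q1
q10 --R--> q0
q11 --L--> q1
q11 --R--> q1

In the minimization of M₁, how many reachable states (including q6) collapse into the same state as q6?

Reachable states from the start: {q0,q1,q2,q4,q5,q6,q7,q10,q11}. Unreachable: {q3,q8,q9} — drop them.
Initial partition by acceptance: {q4,q7,q10,q11} | {q0,q1,q2,q5,q6}.
Split {q4,q7,q10,q11} by δ(·,L) → {q4,q7} and {q10,q11}.
On input L, block {q4,q7} splits into {q4} and {q7}.
Refine {q0,q1,q2,q5,q6} on symbol L: members go to different blocks, giving {q0,q2} and {q5,q6} and {q1}.
Refine {q0,q2} on symbol L: members go to different blocks, giving {q0} and {q2}.
Refine {q10,q11} on symbol R: members go to different blocks, giving {q10} and {q11}.
Stable partition: {q4} | {q0} | {q10} | {q7} | {q5,q6} | {q1} | {q2} | {q11} — 8 equivalence classes.
State q6 belongs to the block {q5,q6}, which has 2 states.

2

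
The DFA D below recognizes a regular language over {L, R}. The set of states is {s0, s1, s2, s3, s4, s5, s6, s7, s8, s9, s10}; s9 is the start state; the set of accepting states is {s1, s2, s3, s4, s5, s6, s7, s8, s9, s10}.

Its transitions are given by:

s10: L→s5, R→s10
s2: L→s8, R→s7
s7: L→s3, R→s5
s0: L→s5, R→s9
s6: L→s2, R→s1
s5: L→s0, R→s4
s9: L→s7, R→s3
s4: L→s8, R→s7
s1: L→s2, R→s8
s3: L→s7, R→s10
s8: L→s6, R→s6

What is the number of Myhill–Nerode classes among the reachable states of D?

Every state is reachable, so we keep all 11.
Start with accepting vs non-accepting: {s1,s2,s3,s4,s5,s6,s7,s8,s9,s10} | {s0}.
Split {s1,s2,s3,s4,s5,s6,s7,s8,s9,s10} by δ(·,L) → {s1,s2,s3,s4,s6,s7,s8,s9,s10} and {s5}.
Split {s1,s2,s3,s4,s6,s7,s8,s9,s10} by δ(·,L) → {s1,s2,s3,s4,s6,s7,s8,s9} and {s10}.
On input R, block {s1,s2,s3,s4,s6,s7,s8,s9} splits into {s1,s2,s4,s6,s8,s9} and {s3} and {s7}.
Refine {s1,s2,s4,s6,s8,s9} on symbol L: members go to different blocks, giving {s1,s2,s4,s6,s8} and {s9}.
Split {s1,s2,s4,s6,s8} by δ(·,R) → {s1,s6,s8} and {s2,s4}.
On input L, block {s1,s6,s8} splits into {s1,s6} and {s8}.
Refine {s1,s6} on symbol R: members go to different blocks, giving {s1} and {s6}.
The partition is now stable with 10 blocks: {s1} | {s0} | {s5} | {s10} | {s3} | {s7} | {s9} | {s2,s4} | {s8} | {s6}.

10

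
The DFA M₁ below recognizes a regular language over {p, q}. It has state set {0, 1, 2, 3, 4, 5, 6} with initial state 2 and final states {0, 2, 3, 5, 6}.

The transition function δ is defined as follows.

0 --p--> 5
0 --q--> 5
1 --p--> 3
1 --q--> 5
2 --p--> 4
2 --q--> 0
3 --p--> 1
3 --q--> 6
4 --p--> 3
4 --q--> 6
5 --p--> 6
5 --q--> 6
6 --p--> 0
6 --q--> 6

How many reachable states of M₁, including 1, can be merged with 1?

2

Start with accepting vs non-accepting: {0,2,3,5,6} | {1,4}.
Split {0,2,3,5,6} by δ(·,p) → {0,5,6} and {2,3}.
The partition is now stable with 3 blocks: {0,5,6} | {1,4} | {2,3}.
The equivalence class containing 1 is {1,4}, of size 2.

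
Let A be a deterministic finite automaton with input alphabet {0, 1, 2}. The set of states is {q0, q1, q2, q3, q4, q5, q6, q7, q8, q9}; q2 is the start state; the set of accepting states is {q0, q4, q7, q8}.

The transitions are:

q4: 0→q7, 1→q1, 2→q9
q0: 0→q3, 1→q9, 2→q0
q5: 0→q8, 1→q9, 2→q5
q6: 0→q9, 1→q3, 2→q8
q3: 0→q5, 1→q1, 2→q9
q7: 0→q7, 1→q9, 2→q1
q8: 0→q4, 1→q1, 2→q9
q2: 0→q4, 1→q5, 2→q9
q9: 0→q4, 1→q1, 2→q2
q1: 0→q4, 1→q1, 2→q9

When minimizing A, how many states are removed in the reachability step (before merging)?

3

BFS from q2 reaches {q1, q2, q4, q5, q7, q8, q9}; the 3 state(s) q0, q3, q6 are never visited.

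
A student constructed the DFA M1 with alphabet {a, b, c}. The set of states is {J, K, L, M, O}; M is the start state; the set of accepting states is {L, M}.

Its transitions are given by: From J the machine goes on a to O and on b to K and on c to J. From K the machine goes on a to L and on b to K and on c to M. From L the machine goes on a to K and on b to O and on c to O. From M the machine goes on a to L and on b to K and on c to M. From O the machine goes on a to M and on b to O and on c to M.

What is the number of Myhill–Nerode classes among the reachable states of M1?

Reachable states from the start: {K,L,M,O}. Unreachable: {J} — drop them.
P0 = {L,M} | {K,O}.
On input a, block {L,M} splits into {M} and {L}.
On input a, block {K,O} splits into {O} and {K}.
The partition is now stable with 4 blocks: {M} | {O} | {L} | {K}.

4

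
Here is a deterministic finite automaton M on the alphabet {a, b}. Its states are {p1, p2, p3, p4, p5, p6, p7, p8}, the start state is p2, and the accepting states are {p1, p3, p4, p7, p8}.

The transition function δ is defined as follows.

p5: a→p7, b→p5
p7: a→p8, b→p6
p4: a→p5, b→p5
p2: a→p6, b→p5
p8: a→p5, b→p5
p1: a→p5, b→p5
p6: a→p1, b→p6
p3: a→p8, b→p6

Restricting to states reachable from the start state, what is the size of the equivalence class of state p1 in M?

2

First remove the unreachable states {p3,p4}; 6 states remain.
P0 = {p1,p7,p8} | {p2,p5,p6}.
Split {p1,p7,p8} by δ(·,a) → {p1,p8} and {p7}.
On input a, block {p2,p5,p6} splits into {p2} and {p5} and {p6}.
The partition is now stable with 5 blocks: {p1,p8} | {p2} | {p7} | {p5} | {p6}.
State p1 belongs to the block {p1,p8}, which has 2 states.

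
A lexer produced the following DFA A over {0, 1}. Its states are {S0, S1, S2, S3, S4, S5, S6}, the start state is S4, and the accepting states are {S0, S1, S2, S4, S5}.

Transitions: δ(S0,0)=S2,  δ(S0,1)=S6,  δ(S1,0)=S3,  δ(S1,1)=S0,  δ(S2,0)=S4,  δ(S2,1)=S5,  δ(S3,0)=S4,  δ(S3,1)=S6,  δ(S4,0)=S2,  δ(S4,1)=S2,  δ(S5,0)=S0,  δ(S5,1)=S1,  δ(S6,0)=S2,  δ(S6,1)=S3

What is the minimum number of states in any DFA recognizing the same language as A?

Initial partition by acceptance: {S0,S1,S2,S4,S5} | {S3,S6}.
Split {S0,S1,S2,S4,S5} by δ(·,0) → {S0,S2,S4,S5} and {S1}.
Refine {S0,S2,S4,S5} on symbol 1: members go to different blocks, giving {S2,S4} and {S0} and {S5}.
Refine {S2,S4} on symbol 1: members go to different blocks, giving {S2} and {S4}.
On input 0, block {S3,S6} splits into {S3} and {S6}.
No further refinement is possible. Final partition (7 blocks): {S2} | {S3} | {S1} | {S0} | {S5} | {S4} | {S6}.

7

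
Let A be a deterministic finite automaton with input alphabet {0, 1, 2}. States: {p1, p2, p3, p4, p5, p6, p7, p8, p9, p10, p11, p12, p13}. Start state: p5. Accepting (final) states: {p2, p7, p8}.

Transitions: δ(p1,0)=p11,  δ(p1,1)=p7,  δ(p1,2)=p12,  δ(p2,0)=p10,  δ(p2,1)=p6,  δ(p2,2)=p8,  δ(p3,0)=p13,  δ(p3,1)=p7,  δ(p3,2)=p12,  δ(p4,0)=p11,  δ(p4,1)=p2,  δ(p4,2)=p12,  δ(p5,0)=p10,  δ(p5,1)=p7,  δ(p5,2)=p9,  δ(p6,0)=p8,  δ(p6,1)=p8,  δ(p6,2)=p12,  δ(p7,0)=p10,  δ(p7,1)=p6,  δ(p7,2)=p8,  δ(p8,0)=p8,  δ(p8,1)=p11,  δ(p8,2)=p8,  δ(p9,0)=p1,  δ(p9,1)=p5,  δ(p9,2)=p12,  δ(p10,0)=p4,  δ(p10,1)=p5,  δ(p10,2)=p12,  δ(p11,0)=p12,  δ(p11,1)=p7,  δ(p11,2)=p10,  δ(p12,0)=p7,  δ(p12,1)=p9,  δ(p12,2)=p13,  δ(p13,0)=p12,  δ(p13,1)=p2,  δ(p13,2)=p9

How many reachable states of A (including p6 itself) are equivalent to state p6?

1

First remove the unreachable states {p3}; 12 states remain.
P0 = {p2,p7,p8} | {p1,p4,p5,p6,p9,p10,p11,p12,p13}.
On input 0, block {p2,p7,p8} splits into {p2,p7} and {p8}.
Split {p1,p4,p5,p6,p9,p10,p11,p12,p13} by δ(·,0) → {p1,p4,p5,p9,p10,p11,p13} and {p6} and {p12}.
Split {p1,p4,p5,p9,p10,p11,p13} by δ(·,0) → {p1,p4,p5,p9,p10} and {p11,p13}.
Refine {p1,p4,p5,p9,p10} on symbol 0: members go to different blocks, giving {p5,p9,p10} and {p1,p4}.
Split {p5,p9,p10} by δ(·,0) → {p9,p10} and {p5}.
Stable partition: {p2,p7} | {p9,p10} | {p8} | {p6} | {p12} | {p11,p13} | {p1,p4} | {p5} — 8 equivalence classes.
The equivalence class containing p6 is {p6}, of size 1.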